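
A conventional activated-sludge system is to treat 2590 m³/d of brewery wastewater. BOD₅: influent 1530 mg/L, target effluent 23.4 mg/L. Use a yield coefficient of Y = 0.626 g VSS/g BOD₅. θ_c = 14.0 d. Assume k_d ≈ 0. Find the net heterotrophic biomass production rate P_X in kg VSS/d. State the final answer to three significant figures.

P_X ≈ 2440 kg VSS/d

No decay correction is needed, so Y_obs = Y = 0.626.
Substrate removed = Q·(S₀ − S) = 2590 m³/d × (1530 − 23.4) g/m³ = 3.9×10^6 g/d = 3902 kg/d.
So the net sludge growth is P_X = 0.6260 × 3902 = 2443 kg VSS/d.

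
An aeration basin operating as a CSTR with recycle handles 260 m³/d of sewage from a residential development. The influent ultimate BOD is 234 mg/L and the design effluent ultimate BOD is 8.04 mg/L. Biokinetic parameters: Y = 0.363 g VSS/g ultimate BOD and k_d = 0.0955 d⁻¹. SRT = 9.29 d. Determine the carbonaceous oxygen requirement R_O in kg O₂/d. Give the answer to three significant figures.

R_O ≈ 42.7 kg O₂/d

The observed yield is Y_obs = Y/(1 + k_d·θ_c) = 0.363 / (1 + 0.0955 × 9.29) = 0.363 / 1.887 = 0.1923 g VSS per g ultimate BOD removed.
ΔS = 234 − 8.04 = 226.0 mg/L, so the substrate removal rate is 260 × 226.0/1000 = 58.75 kg ultimate BOD/d.
Biomass synthesised: P_X = Y_obs × 58.75 = 11.30 kg VSS/d.
Carbonaceous O₂ demand = substrate oxidised − cell-mass equivalent = 58.75 − 1.42 × 11.30 = 42.70 kg O₂/d.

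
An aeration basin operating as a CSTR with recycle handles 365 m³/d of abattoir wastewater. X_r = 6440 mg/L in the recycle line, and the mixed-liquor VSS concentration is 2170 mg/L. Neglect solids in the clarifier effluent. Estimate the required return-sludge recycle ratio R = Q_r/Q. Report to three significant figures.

R ≈ 0.508

R = Q_r/Q = X/(X_r − X) = 2170 / (6440 − 2170) = 0.5082.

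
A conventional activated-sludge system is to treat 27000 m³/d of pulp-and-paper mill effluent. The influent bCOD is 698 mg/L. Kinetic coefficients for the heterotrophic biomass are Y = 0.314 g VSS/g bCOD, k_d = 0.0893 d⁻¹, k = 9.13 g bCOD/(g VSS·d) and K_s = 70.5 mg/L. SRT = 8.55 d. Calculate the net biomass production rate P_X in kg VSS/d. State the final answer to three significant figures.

For a completely mixed reactor with recycle the Lawrence–McCarty relation gives S = K_s·(1 + k_d·θ_c) / [θ_c·(Y·k − k_d) − 1] = 70.5 × (1 + 0.0893 × 8.55) / [8.55 × (0.314 × 9.13 − 0.0893) − 1] = 124.3 / 22.75 = 5.465 mg/L.
Observed yield with endogenous decay: Y_obs = Y / (1 + k_d·θ_c) = 0.314 / (1 + 0.0893 × 8.55) = 0.314 / 1.764 = 0.1781 g VSS/g bCOD.
Mass of bCOD removed per day: Q(S₀ − S) = 27000 × 692.5 g/m³ = 18698 kg/d.
So the net sludge growth is P_X = 0.1781 × 18698 = 3329 kg VSS/d.

P_X ≈ 3330 kg VSS/d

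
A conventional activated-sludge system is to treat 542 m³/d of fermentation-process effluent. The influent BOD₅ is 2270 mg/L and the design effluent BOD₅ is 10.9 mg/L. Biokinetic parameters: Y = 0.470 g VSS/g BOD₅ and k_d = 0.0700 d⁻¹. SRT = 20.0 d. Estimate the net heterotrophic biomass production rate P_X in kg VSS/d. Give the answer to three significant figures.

P_X ≈ 240 kg VSS/d

Correct the yield for decay: Y_obs = Y/(1 + k_d θ_c) = 0.470 / (1 + 0.0700 × 20.0) = 0.470 / 2.400 = 0.1958.
Q·(S₀ − S) = 542 × (2270 − 10.9) × 10⁻³ = 1224 kg/d removed.
Net biomass production P_X = Y_obs × Q·(S₀ − S) = 0.1958 × 1224 = 239.8 kg VSS/d.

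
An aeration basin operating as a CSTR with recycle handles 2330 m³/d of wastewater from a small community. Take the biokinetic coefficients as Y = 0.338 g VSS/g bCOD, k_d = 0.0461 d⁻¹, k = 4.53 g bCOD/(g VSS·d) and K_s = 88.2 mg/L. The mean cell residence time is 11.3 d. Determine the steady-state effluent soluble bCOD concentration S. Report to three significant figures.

Effluent substrate depends only on kinetics and SRT: S = K_s(1 + k_d θ_c) / [θ_c(Yk − k_d) − 1] = 88.2 × (1 + 0.0461 × 11.3) / [11.3 × (0.338 × 4.53 − 0.0461) − 1] = 134.1 / 15.78 = 8.501 mg/L.

S ≈ 8.50 mg/L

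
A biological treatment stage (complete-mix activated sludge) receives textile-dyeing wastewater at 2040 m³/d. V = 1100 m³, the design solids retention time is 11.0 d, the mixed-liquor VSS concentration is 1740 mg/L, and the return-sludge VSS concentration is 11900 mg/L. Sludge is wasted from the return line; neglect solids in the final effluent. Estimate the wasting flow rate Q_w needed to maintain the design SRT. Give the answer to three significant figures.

Wasting from the return line (neglecting effluent solids): Q_w = V·X / (θ_c·X_r) = 1100 × 1740 / (11.0 × 11900) = 14.62 m³/d.

Q_w ≈ 14.6 m³/d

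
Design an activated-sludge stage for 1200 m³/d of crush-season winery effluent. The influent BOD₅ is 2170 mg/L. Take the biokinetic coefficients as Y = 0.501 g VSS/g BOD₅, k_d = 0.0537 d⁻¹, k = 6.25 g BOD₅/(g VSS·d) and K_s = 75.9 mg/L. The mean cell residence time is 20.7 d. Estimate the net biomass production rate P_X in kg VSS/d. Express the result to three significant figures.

For a completely mixed reactor with recycle the Lawrence–McCarty relation gives S = K_s·(1 + k_d·θ_c) / [θ_c·(Y·k − k_d) − 1] = 75.9 × (1 + 0.0537 × 20.7) / [20.7 × (0.501 × 6.25 − 0.0537) − 1] = 160.3 / 62.71 = 2.556 mg/L.
Observed yield with endogenous decay: Y_obs = Y / (1 + k_d·θ_c) = 0.501 / (1 + 0.0537 × 20.7) = 0.501 / 2.112 = 0.2373 g VSS/g BOD₅.
Substrate removed = Q·(S₀ − S) = 1200 m³/d × (2170 − 2.56) g/m³ = 2.6×10^6 g/d = 2601 kg/d.
Biomass produced: P_X = Y_obs·Q·ΔS = 0.2373 × 2601 ≈ 617.1 kg VSS/d.

P_X ≈ 617 kg VSS/d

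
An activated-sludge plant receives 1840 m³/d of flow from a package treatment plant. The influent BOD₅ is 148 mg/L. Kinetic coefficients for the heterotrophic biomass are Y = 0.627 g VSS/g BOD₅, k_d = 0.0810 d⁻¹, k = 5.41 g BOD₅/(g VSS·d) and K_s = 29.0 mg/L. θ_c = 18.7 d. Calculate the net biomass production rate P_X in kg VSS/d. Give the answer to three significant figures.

For a completely mixed reactor with recycle the Lawrence–McCarty relation gives S = K_s·(1 + k_d·θ_c) / [θ_c·(Y·k − k_d) − 1] = 29.0 × (1 + 0.0810 × 18.7) / [18.7 × (0.627 × 5.41 − 0.0810) − 1] = 72.93 / 60.92 = 1.197 mg/L.
Correct the yield for decay: Y_obs = Y/(1 + k_d θ_c) = 0.627 / (1 + 0.0810 × 18.7) = 0.627 / 2.515 = 0.2493.
Q·(S₀ − S) = 1840 × (148 − 1.20) × 10⁻³ = 270.1 kg/d removed.
Net biomass production P_X = Y_obs × Q·(S₀ − S) = 0.2493 × 270.1 = 67.35 kg VSS/d.

P_X ≈ 67.3 kg VSS/d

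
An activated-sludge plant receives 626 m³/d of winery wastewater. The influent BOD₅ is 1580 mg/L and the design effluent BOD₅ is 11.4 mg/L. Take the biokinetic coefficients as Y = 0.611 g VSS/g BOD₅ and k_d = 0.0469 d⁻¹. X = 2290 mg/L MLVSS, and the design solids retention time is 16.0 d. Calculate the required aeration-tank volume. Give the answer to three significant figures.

V ≈ 2390 m³

Steady-state biomass mass balance: V·X·(1 + k_d·θ_c) = Y·Q·(S₀ − S)·θ_c, so V = 0.611 × 626 × (1580 − 11.4) × 16.0 / [2290 × (1 + 0.0469 × 16.0)] = 9.6×10^6 / 4008 = 2395 m³.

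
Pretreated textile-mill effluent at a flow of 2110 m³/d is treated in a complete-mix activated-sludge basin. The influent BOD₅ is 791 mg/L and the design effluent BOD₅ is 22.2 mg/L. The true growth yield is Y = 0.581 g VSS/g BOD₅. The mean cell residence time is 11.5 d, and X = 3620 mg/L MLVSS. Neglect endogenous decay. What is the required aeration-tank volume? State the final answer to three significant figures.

V ≈ 2990 m³

V·X = Y·Q·ΔS·θ_c gives V = 0.581 × 2110 × (791 − 22.2) × 11.5 / 3620 = 2994 m³.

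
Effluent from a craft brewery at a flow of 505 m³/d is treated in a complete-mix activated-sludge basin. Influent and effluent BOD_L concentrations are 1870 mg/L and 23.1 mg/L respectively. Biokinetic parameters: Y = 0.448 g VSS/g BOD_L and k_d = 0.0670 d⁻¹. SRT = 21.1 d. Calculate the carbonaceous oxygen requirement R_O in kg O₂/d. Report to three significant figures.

R_O ≈ 687 kg O₂/d

Correct the yield for decay: Y_obs = Y/(1 + k_d θ_c) = 0.448 / (1 + 0.0670 × 21.1) = 0.448 / 2.414 = 0.1856.
ΔS = 1870 − 23.1 = 1847 mg/L, so the substrate removal rate is 505 × 1847/1000 = 932.7 kg BOD_L/d.
P_X = Y_obs·Q·(S₀ − S) = 0.1856 × 932.7 = 173.1 kg VSS/d.
Carbonaceous O₂ demand = substrate oxidised − cell-mass equivalent = 932.7 − 1.42 × 173.1 = 686.9 kg O₂/d.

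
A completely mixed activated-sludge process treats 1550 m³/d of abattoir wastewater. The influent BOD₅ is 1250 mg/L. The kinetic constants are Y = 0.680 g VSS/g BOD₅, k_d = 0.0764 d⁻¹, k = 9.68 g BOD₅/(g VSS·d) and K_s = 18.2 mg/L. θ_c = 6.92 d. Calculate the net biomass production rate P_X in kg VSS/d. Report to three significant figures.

P_X ≈ 861 kg VSS/d

For a completely mixed reactor with recycle the Lawrence–McCarty relation gives S = K_s·(1 + k_d·θ_c) / [θ_c·(Y·k − k_d) − 1] = 18.2 × (1 + 0.0764 × 6.92) / [6.92 × (0.680 × 9.68 − 0.0764) − 1] = 27.82 / 44.02 = 0.6320 mg/L.
Y_obs = Y / (1 + k_d θ_c) = 0.680 / (1 + 0.0764 × 6.92) = 0.680 / 1.529 = 0.4448.
Q·(S₀ − S) = 1550 × (1250 − 0.632) × 10⁻³ = 1937 kg/d removed.
So the net sludge growth is P_X = 0.4448 × 1937 = 861.4 kg VSS/d.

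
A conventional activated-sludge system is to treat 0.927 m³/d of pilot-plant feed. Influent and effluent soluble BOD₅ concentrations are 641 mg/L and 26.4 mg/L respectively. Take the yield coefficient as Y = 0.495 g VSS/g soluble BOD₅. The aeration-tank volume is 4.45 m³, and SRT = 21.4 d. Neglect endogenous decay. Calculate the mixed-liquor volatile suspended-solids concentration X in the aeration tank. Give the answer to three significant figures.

X ≈ 1360 mg/L

Without decay, X = Y Q (S₀−S) θ_c / V = 0.495 × 0.927 × (641 − 26.4) × 21.4 / 4.45 = 1356 mg/L.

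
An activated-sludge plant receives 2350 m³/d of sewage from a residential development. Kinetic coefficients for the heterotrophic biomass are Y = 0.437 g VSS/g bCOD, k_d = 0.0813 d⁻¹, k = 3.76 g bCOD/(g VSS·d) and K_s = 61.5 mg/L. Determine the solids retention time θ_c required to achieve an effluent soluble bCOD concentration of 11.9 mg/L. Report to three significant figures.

θ_c ≈ 5.40 d

Specific growth rate at S = 11.9 mg/L: μ = YkS/(K_s+S) = 0.437·3.76·11.9/(61.5+11.9) = 0.2664 d⁻¹.
θ_c = 1/(μ − k_d) = 1/(0.2664 − 0.0813) = 1/0.1851 = 5.403 d.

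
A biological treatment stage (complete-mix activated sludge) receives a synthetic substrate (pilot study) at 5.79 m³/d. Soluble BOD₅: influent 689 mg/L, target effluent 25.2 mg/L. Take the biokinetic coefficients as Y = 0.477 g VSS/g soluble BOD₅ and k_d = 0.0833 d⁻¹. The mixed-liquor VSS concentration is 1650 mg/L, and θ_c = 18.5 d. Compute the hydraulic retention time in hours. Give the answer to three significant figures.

τ ≈ 33.5 h

Steady-state biomass mass balance: V·X·(1 + k_d·θ_c) = Y·Q·(S₀ − S)·θ_c, so V = 0.477 × 5.79 × (689 − 25.2) × 18.5 / [1650 × (1 + 0.0833 × 18.5)] = 3.39×10^4 / 4193 = 8.089 m³.
τ = V/Q = 8.089/5.79 = 1.397 d, or 33.53 h.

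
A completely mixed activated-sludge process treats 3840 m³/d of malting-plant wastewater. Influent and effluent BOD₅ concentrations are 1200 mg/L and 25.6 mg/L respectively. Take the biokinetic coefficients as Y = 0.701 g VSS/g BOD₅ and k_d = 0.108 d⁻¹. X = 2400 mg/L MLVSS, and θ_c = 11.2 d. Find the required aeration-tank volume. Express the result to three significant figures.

From the SRT design equation V = Y Q (S₀−S) θ_c / [X (1 + k_d θ_c)] = 0.701 × 3840 × (1200 − 25.6) × 11.2 / [2400 × (1 + 0.108 × 11.2)] = 3.54×10^7 / 5303 = 6677 m³.

V ≈ 6680 m³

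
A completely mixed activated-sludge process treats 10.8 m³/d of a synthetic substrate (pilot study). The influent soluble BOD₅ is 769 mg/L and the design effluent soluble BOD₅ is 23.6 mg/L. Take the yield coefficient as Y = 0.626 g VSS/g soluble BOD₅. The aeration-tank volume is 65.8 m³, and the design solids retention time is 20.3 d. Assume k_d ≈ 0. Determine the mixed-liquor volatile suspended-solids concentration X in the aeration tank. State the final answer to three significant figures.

X ≈ 1550 mg/L

Without decay, X = Y Q (S₀−S) θ_c / V = 0.626 × 10.8 × (769 − 23.6) × 20.3 / 65.8 = 1555 mg/L.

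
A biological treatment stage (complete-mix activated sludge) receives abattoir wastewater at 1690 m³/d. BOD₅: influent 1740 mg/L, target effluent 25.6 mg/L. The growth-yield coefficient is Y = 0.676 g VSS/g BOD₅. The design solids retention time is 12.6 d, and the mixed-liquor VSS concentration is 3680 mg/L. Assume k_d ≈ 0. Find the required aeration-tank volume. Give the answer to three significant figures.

With k_d = 0 the design equation reduces to V = Y Q (S₀−S) θ_c / X = 0.676 × 1690 × (1740 − 25.6) × 12.6 / 3680 = 6706 m³.

V ≈ 6710 m³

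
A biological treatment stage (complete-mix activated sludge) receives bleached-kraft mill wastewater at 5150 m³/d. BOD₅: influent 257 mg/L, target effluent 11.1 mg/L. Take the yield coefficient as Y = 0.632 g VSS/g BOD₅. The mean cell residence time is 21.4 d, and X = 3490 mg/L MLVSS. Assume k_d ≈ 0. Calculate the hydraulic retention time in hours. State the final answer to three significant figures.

τ ≈ 22.9 h

V·X = Y·Q·ΔS·θ_c gives V = 0.632 × 5150 × (257 − 11.1) × 21.4 / 3490 = 4908 m³.
τ = V/Q = 4908/5150 = 0.9529 d, or 22.87 h.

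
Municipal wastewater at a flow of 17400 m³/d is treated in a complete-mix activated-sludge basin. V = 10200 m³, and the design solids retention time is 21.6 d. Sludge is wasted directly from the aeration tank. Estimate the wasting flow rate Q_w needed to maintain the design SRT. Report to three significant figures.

Q_w ≈ 472 m³/d

Wasting from the aeration tank: Q_w = V / θ_c = 10200 / 21.6 = 472.2 m³/d.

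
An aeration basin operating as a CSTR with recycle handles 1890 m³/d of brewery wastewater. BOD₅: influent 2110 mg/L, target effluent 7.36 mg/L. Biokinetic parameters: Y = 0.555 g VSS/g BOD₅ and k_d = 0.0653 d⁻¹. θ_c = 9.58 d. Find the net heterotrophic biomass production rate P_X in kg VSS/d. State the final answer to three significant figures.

P_X ≈ 1360 kg VSS/d

Observed yield with endogenous decay: Y_obs = Y / (1 + k_d·θ_c) = 0.555 / (1 + 0.0653 × 9.58) = 0.555 / 1.626 = 0.3414 g VSS/g BOD₅.
Mass of BOD₅ removed per day: Q(S₀ − S) = 1890 × 2103 g/m³ = 3974 kg/d.
P_X = Y_obs · Q(S₀ − S) = 0.3414 × 3974 = 1357 kg VSS/d.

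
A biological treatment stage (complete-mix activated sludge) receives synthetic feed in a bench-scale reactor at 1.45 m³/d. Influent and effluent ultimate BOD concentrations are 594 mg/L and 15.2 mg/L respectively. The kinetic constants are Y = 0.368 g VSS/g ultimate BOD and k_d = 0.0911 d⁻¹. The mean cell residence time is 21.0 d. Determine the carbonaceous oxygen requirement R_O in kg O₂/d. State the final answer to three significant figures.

R_O ≈ 0.689 kg O₂/d

Observed yield with endogenous decay: Y_obs = Y / (1 + k_d·θ_c) = 0.368 / (1 + 0.0911 × 21.0) = 0.368 / 2.913 = 0.1263 g VSS/g ultimate BOD.
Substrate removed = Q·(S₀ − S) = 1.45 m³/d × (594 − 15.2) g/m³ = 8.39×10^2 g/d = 0.8393 kg/d.
Biomass synthesised: P_X = Y_obs × 0.8393 = 0.1060 kg VSS/d.
Carbonaceous O₂ demand = substrate oxidised − cell-mass equivalent = 0.8393 − 1.42 × 0.1060 = 0.6887 kg O₂/d.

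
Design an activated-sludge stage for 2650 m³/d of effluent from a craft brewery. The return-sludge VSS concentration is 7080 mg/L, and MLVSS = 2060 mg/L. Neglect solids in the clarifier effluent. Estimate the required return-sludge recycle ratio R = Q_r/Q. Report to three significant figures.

R ≈ 0.410

Solids balance on the clarifier gives (1+R)X = R·X_r, so R = X/(X_r − X) = 2060 / (7080 − 2060) = 0.4104.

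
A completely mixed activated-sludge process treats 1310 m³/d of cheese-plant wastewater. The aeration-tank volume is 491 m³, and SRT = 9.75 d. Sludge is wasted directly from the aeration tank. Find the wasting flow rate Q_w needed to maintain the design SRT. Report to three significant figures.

Q_w ≈ 50.4 m³/d

Wasting from the aeration tank: Q_w = V / θ_c = 491.0 / 9.75 = 50.36 m³/d.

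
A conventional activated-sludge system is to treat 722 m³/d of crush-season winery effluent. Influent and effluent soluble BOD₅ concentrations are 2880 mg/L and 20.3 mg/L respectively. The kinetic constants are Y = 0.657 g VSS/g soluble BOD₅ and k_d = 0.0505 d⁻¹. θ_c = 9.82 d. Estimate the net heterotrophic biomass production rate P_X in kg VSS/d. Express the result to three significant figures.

Correct the yield for decay: Y_obs = Y/(1 + k_d θ_c) = 0.657 / (1 + 0.0505 × 9.82) = 0.657 / 1.496 = 0.4392.
Mass of soluble BOD₅ removed per day: Q(S₀ − S) = 722 × 2860 g/m³ = 2065 kg/d.
P_X = Y_obs · Q(S₀ − S) = 0.4392 × 2065 = 906.8 kg VSS/d.

P_X ≈ 907 kg VSS/d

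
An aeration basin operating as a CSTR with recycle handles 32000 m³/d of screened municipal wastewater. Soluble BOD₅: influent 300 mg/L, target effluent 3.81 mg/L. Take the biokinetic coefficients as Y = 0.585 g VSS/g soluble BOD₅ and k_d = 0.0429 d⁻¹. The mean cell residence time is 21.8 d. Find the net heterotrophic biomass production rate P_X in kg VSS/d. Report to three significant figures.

Observed yield with endogenous decay: Y_obs = Y / (1 + k_d·θ_c) = 0.585 / (1 + 0.0429 × 21.8) = 0.585 / 1.935 = 0.3023 g VSS/g soluble BOD₅.
Q·(S₀ − S) = 32000 × (300 − 3.81) × 10⁻³ = 9478 kg/d removed.
So the net sludge growth is P_X = 0.3023 × 9478 = 2865 kg VSS/d.

P_X ≈ 2870 kg VSS/d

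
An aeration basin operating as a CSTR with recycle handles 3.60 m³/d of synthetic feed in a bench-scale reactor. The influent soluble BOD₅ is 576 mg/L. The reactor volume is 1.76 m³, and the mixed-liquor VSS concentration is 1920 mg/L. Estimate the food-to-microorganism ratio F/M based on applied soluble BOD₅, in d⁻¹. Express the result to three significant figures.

F/M ≈ 0.614 d⁻¹

Food-to-microorganism ratio F/M = Q S₀ / (V X) = 3.60 × 576 / (1.760 × 1920) = 0.6136 d⁻¹.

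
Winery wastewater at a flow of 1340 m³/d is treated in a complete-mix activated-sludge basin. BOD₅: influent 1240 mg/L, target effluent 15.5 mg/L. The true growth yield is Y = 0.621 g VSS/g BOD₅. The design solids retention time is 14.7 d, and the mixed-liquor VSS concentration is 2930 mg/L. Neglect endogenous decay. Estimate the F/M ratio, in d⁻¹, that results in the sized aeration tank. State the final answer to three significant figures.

F/M ≈ 0.111 d⁻¹

V·X = Y·Q·ΔS·θ_c gives V = 0.621 × 1340 × (1240 − 15.5) × 14.7 / 2930 = 5112 m³.
Food-to-microorganism ratio F/M = Q S₀ / (V X) = 1340 × 1240 / (5112 × 2930) = 0.1109 d⁻¹.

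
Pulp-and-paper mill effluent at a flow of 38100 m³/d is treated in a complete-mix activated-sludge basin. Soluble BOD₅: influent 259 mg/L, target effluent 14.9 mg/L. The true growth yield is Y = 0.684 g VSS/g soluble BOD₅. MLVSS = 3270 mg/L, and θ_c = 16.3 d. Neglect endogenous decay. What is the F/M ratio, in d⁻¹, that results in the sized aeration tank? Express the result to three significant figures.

F/M ≈ 0.0952 d⁻¹

With k_d = 0 the design equation reduces to V = Y Q (S₀−S) θ_c / X = 0.684 × 38100 × (259 − 14.9) × 16.3 / 3270 = 31709 m³.
F/M = Q·S₀ / (V·X) = 38100 × 259 / (31709 × 3270) = 0.09517 g soluble BOD₅·(g VSS·d)⁻¹.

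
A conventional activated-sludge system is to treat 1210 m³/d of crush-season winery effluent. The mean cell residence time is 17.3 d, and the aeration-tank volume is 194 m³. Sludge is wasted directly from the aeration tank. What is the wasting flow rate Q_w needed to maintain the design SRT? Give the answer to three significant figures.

Q_w ≈ 11.2 m³/d

With mixed-liquor wasting, θ_c = V/Q_w, so Q_w = V/θ_c = 194.0/17.3 = 11.21 m³/d.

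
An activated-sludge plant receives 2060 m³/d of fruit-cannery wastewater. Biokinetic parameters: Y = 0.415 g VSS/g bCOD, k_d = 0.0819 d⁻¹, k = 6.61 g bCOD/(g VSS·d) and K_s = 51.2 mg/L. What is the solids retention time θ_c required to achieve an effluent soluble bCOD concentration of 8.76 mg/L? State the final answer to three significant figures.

Specific growth rate at S = 8.76 mg/L: μ = YkS/(K_s+S) = 0.415·6.61·8.76/(51.2+8.76) = 0.4008 d⁻¹.
θ_c = 1/(μ − k_d) = 1/(0.4008 − 0.0819) = 1/0.3189 = 3.136 d.

θ_c ≈ 3.14 d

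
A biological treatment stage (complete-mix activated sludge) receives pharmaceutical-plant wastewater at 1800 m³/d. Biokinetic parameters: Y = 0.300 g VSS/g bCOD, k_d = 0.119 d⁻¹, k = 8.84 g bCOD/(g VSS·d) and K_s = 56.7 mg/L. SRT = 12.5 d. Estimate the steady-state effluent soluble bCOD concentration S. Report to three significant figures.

From the Monod/SRT balance for a CMAS, S = K_s·(1+k_d θ_c)/[θ_c·(Y k − k_d) − 1] = 56.7 × (1 + 0.119 × 12.5) / [12.5 × (0.300 × 8.84 − 0.119) − 1] = 141.0 / 30.66 = 4.600 mg/L.

S ≈ 4.60 mg/L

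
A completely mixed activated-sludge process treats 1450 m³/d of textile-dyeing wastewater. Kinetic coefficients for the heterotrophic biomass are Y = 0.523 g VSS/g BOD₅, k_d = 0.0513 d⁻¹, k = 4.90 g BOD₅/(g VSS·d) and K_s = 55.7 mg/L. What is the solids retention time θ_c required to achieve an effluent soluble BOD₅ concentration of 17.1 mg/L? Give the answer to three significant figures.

θ_c ≈ 1.82 d

At the target effluent, Y k S/(K_s+S) = 0.523×4.90×17.1/72.80 = 0.6020 d⁻¹.
Then 1/θ_c = μ − k_d = 0.6020 − 0.0513 = 0.5507 d⁻¹, giving θ_c = 1.816 d.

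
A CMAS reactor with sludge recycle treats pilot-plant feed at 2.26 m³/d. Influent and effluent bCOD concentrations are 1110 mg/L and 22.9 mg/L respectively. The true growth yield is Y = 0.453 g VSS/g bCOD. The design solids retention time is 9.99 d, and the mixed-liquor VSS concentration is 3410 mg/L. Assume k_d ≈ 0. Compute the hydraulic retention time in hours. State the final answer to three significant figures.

τ ≈ 34.6 h

V·X = Y·Q·ΔS·θ_c gives V = 0.453 × 2.26 × (1110 − 22.9) × 9.99 / 3410 = 3.261 m³.
Hydraulic retention time τ = V/Q = 3.261 / 2.26 = 1.443 d = 34.63 h.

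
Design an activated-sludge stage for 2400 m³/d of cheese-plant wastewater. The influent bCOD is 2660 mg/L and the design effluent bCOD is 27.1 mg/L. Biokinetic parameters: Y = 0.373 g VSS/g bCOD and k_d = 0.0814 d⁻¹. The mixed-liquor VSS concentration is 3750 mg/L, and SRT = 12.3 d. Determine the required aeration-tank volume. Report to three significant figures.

Steady-state biomass mass balance: V·X·(1 + k_d·θ_c) = Y·Q·(S₀ − S)·θ_c, so V = 0.373 × 2400 × (2660 − 27.1) × 12.3 / [3750 × (1 + 0.0814 × 12.3)] = 2.9×10^7 / 7505 = 3863 m³.

V ≈ 3860 m³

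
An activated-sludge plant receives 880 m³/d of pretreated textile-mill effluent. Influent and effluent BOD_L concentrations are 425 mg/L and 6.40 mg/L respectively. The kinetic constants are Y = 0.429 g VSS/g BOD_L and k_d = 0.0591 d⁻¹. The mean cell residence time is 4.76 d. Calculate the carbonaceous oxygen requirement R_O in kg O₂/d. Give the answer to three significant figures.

Observed yield with endogenous decay: Y_obs = Y / (1 + k_d·θ_c) = 0.429 / (1 + 0.0591 × 4.76) = 0.429 / 1.281 = 0.3348 g VSS/g BOD_L.
Mass of BOD_L removed per day: Q(S₀ − S) = 880 × 418.6 g/m³ = 368.4 kg/d.
P_X = Y_obs·Q·(S₀ − S) = 0.3348 × 368.4 = 123.3 kg VSS/d.
R_O = Q·(S₀ − S) − 1.42·P_X = 368.4 − 1.42 × 123.3 = 193.2 kg O₂/d.

R_O ≈ 193 kg O₂/d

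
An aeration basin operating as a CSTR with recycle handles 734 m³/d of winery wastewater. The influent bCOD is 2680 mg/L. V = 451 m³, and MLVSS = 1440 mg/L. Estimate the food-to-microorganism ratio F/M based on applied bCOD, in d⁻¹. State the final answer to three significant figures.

F/M ≈ 3.03 d⁻¹

Food-to-microorganism ratio F/M = Q S₀ / (V X) = 734 × 2680 / (451.0 × 1440) = 3.029 d⁻¹.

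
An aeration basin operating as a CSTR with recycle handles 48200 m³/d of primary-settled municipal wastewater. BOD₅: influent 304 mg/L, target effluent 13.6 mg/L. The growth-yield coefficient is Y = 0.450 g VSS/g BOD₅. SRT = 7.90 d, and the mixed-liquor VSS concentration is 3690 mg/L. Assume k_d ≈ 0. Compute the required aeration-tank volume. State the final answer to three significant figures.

With k_d = 0 the design equation reduces to V = Y Q (S₀−S) θ_c / X = 0.450 × 48200 × (304 − 13.6) × 7.90 / 3690 = 13485 m³.

V ≈ 13500 m³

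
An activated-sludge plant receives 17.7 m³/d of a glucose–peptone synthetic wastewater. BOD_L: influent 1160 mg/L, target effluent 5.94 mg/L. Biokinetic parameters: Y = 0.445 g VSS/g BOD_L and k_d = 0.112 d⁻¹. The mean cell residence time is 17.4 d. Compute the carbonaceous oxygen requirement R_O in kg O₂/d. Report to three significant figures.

Observed yield with endogenous decay: Y_obs = Y / (1 + k_d·θ_c) = 0.445 / (1 + 0.112 × 17.4) = 0.445 / 2.949 = 0.1509 g VSS/g BOD_L.
Mass of BOD_L removed per day: Q(S₀ − S) = 17.7 × 1154 g/m³ = 20.43 kg/d.
Biomass synthesised: P_X = Y_obs × 20.43 = 3.083 kg VSS/d.
R_O = Q·ΔS − 1.42 P_X = 20.43 − 4.377 = 16.05 kg O₂/d.

R_O ≈ 16.0 kg O₂/d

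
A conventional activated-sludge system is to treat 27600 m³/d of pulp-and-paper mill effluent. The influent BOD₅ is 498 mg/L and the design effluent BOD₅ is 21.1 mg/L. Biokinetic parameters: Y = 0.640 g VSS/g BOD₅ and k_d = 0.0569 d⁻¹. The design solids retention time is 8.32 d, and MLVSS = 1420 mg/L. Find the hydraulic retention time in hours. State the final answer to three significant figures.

τ ≈ 29.1 h

From the SRT design equation V = Y Q (S₀−S) θ_c / [X (1 + k_d θ_c)] = 0.640 × 27600 × (498 − 21.1) × 8.32 / [1420 × (1 + 0.0569 × 8.32)] = 7.01×10^7 / 2092 = 33499 m³.
HRT = V/Q = 33499 m³ / 27600 m³·d⁻¹ = 1.214 d × 24 = 29.13 h.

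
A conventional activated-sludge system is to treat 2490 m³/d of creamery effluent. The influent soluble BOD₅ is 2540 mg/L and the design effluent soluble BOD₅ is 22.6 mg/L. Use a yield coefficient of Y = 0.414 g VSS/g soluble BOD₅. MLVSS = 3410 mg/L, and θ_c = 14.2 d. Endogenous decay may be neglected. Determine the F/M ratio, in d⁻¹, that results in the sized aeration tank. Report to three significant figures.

V·X = Y·Q·ΔS·θ_c gives V = 0.414 × 2490 × (2540 − 22.6) × 14.2 / 3410 = 10807 m³.
Food-to-microorganism ratio F/M = Q S₀ / (V X) = 2490 × 2540 / (10807 × 3410) = 0.1716 d⁻¹.

F/M ≈ 0.172 d⁻¹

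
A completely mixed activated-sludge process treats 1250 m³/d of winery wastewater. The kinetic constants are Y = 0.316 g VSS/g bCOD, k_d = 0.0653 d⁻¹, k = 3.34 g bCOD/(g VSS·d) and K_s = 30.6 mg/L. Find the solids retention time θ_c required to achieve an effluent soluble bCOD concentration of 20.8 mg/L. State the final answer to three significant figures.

θ_c ≈ 2.76 d

At the target effluent, Y k S/(K_s+S) = 0.316×3.34×20.8/51.40 = 0.4271 d⁻¹.
1/θ_c = 0.4271 − 0.0653 = 0.3618 d⁻¹, so θ_c = 2.764 d.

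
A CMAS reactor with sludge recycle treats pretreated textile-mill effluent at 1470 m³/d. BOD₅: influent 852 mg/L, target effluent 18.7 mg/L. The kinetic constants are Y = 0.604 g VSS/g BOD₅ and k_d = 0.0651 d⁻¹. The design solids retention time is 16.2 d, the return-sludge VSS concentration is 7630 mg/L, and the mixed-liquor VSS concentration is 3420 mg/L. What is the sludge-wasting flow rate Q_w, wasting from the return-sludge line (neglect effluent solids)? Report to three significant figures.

From the SRT design equation V = Y Q (S₀−S) θ_c / [X (1 + k_d θ_c)] = 0.604 × 1470 × (852 − 18.7) × 16.2 / [3420 × (1 + 0.0651 × 16.2)] = 1.2×10^7 / 7027 = 1706 m³.
θ_c = V·X/(Q_w·X_r) when wasting from the recycle, so Q_w = V·X/(θ_c·X_r) = 1706 × 3420 / (16.2 × 7630) = 47.20 m³/d.

Q_w ≈ 47.2 m³/d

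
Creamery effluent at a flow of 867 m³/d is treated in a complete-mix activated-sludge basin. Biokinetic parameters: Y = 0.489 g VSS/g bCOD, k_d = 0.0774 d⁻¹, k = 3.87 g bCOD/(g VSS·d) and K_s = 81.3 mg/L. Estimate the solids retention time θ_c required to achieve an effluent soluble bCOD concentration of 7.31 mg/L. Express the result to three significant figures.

θ_c ≈ 12.7 d

From 1/θ_c = Y·k·S/(K_s + S) − k_d: Y·k·S/(K_s+S) = 0.489 × 3.87 × 7.31 / (81.3 + 7.31) = 0.1561 d⁻¹.
Then 1/θ_c = μ − k_d = 0.1561 − 0.0774 = 0.07872 d⁻¹, giving θ_c = 12.70 d.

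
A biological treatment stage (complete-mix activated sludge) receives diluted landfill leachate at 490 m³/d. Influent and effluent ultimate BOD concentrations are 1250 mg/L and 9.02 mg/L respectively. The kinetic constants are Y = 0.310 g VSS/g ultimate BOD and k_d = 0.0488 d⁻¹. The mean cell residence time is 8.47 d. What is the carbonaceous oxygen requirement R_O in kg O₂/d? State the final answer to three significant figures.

The observed yield is Y_obs = Y/(1 + k_d·θ_c) = 0.310 / (1 + 0.0488 × 8.47) = 0.310 / 1.413 = 0.2193 g VSS per g ultimate BOD removed.
Q·(S₀ − S) = 490 × (1250 − 9.02) × 10⁻³ = 608.1 kg/d removed.
Biomass synthesised: P_X = Y_obs × 608.1 = 133.4 kg VSS/d.
R_O = Q·(S₀ − S) − 1.42·P_X = 608.1 − 1.42 × 133.4 = 418.7 kg O₂/d.

R_O ≈ 419 kg O₂/d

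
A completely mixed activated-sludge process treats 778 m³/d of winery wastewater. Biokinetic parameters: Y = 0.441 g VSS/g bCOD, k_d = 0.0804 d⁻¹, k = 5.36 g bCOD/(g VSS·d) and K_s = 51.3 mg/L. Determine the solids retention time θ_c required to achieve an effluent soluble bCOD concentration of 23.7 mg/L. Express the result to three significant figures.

θ_c ≈ 1.50 d

From 1/θ_c = Y·k·S/(K_s + S) − k_d: Y·k·S/(K_s+S) = 0.441 × 5.36 × 23.7 / (51.3 + 23.7) = 0.7469 d⁻¹.
θ_c = 1/(μ − k_d) = 1/(0.7469 − 0.0804) = 1/0.6665 = 1.500 d.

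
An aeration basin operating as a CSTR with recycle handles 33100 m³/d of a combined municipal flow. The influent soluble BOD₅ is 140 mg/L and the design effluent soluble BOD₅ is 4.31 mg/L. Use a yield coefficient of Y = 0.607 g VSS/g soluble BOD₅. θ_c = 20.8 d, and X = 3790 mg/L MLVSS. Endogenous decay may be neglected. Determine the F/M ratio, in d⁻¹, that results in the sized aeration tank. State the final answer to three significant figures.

F/M ≈ 0.0817 d⁻¹

V·X = Y·Q·ΔS·θ_c gives V = 0.607 × 33100 × (140 − 4.31) × 20.8 / 3790 = 14962 m³.
F/M = applied load / biomass = Q·S₀/(V·X) = 33100 × 140 / (14962 × 3790) = 0.08172 d⁻¹.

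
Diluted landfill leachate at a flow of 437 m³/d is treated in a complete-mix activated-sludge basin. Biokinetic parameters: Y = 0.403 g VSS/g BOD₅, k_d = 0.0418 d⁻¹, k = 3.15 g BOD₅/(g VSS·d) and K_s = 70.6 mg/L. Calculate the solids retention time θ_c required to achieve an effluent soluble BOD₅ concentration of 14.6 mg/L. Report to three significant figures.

θ_c ≈ 5.69 d

From 1/θ_c = Y·k·S/(K_s + S) − k_d: Y·k·S/(K_s+S) = 0.403 × 3.15 × 14.6 / (70.6 + 14.6) = 0.2175 d⁻¹.
1/θ_c = 0.2175 − 0.0418 = 0.1757 d⁻¹, so θ_c = 5.690 d.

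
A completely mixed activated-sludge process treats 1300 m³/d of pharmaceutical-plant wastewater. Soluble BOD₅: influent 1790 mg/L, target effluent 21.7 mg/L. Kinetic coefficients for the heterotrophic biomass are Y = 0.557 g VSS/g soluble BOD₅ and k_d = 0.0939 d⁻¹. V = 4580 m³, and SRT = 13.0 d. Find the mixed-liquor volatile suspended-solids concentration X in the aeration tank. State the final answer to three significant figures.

Solving the biomass balance for X: X = Y Q (S₀−S) θ_c / [V (1+k_d θ_c)] = 0.557 × 1300 × (1790 − 21.7) × 13.0 / [4580 × (1 + 0.0939 × 13.0)] = 1637 mg/L.

X ≈ 1640 mg/L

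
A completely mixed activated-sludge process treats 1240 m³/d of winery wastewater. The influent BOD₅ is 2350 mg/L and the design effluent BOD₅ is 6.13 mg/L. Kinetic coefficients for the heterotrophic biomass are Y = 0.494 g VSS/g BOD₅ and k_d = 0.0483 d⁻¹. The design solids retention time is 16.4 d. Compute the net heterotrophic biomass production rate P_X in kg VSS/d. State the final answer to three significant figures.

P_X ≈ 801 kg VSS/d

Observed yield with endogenous decay: Y_obs = Y / (1 + k_d·θ_c) = 0.494 / (1 + 0.0483 × 16.4) = 0.494 / 1.792 = 0.2757 g VSS/g BOD₅.
ΔS = 2350 − 6.13 = 2344 mg/L, so the substrate removal rate is 1240 × 2344/1000 = 2906 kg BOD₅/d.
So the net sludge growth is P_X = 0.2757 × 2906 = 801.2 kg VSS/d.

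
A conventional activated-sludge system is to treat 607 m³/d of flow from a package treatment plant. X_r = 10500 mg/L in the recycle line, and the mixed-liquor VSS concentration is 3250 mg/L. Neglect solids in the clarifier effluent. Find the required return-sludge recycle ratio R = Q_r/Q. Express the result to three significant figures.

R ≈ 0.448

R = Q_r/Q = X/(X_r − X) = 3250 / (10500 − 3250) = 0.4483.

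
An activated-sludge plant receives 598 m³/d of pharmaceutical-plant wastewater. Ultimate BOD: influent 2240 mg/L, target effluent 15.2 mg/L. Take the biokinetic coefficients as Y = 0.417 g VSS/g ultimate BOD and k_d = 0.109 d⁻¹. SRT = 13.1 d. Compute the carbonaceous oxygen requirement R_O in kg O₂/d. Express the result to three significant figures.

Observed yield with endogenous decay: Y_obs = Y / (1 + k_d·θ_c) = 0.417 / (1 + 0.109 × 13.1) = 0.417 / 2.428 = 0.1718 g VSS/g ultimate BOD.
Substrate removed = Q·(S₀ − S) = 598 m³/d × (2240 − 15.2) g/m³ = 1.33×10^6 g/d = 1330 kg/d.
Biomass synthesised: P_X = Y_obs × 1330 = 228.5 kg VSS/d.
R_O = Q·ΔS − 1.42 P_X = 1330 − 324.5 = 1006 kg O₂/d.

R_O ≈ 1010 kg O₂/d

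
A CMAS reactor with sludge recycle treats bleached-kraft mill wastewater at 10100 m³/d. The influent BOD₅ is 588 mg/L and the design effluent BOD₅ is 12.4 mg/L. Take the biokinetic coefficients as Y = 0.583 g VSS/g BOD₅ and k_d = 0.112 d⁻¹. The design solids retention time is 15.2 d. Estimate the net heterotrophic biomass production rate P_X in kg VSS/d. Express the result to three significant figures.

P_X ≈ 1250 kg VSS/d

Correct the yield for decay: Y_obs = Y/(1 + k_d θ_c) = 0.583 / (1 + 0.112 × 15.2) = 0.583 / 2.702 = 0.2157.
Substrate removed = Q·(S₀ − S) = 10100 m³/d × (588 − 12.4) g/m³ = 5.81×10^6 g/d = 5814 kg/d.
Biomass produced: P_X = Y_obs·Q·ΔS = 0.2157 × 5814 ≈ 1254 kg VSS/d.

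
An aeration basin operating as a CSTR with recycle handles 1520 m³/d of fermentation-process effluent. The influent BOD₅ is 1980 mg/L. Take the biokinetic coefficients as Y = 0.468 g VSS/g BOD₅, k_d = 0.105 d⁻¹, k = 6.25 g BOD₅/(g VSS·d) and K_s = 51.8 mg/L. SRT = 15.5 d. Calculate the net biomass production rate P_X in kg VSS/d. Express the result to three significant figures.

Effluent substrate depends only on kinetics and SRT: S = K_s(1 + k_d θ_c) / [θ_c(Yk − k_d) − 1] = 51.8 × (1 + 0.105 × 15.5) / [15.5 × (0.468 × 6.25 − 0.105) − 1] = 136.1 / 42.71 = 3.187 mg/L.
Observed yield with endogenous decay: Y_obs = Y / (1 + k_d·θ_c) = 0.468 / (1 + 0.105 × 15.5) = 0.468 / 2.627 = 0.1781 g VSS/g BOD₅.
Q·(S₀ − S) = 1520 × (1980 − 3.19) × 10⁻³ = 3005 kg/d removed.
So the net sludge growth is P_X = 0.1781 × 3005 = 535.2 kg VSS/d.

P_X ≈ 535 kg VSS/d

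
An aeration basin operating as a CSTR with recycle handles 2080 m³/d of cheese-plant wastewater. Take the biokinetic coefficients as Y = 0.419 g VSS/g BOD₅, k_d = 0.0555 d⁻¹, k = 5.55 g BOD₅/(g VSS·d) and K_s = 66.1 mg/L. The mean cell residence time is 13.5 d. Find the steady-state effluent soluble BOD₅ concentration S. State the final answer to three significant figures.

S ≈ 3.90 mg/L

From the Monod/SRT balance for a CMAS, S = K_s·(1+k_d θ_c)/[θ_c·(Y k − k_d) − 1] = 66.1 × (1 + 0.0555 × 13.5) / [13.5 × (0.419 × 5.55 − 0.0555) − 1] = 115.6 / 29.64 = 3.900 mg/L.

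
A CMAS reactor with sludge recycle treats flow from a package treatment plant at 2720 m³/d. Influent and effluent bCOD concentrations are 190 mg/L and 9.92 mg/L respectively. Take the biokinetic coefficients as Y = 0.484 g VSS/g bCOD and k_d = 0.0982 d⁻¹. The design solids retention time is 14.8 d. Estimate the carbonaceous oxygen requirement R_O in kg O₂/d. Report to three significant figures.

R_O ≈ 353 kg O₂/d

The observed yield is Y_obs = Y/(1 + k_d·θ_c) = 0.484 / (1 + 0.0982 × 14.8) = 0.484 / 2.453 = 0.1973 g VSS per g bCOD removed.
ΔS = 190 − 9.92 = 180.1 mg/L, so the substrate removal rate is 2720 × 180.1/1000 = 489.8 kg bCOD/d.
Biomass synthesised: P_X = Y_obs × 489.8 = 96.63 kg VSS/d.
R_O = Q·ΔS − 1.42 P_X = 489.8 − 137.2 = 352.6 kg O₂/d.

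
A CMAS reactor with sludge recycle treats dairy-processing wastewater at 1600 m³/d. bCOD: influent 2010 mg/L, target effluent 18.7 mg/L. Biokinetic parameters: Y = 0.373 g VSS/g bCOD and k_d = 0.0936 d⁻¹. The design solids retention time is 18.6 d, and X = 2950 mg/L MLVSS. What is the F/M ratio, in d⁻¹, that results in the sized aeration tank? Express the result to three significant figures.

F/M ≈ 0.399 d⁻¹

From the SRT design equation V = Y Q (S₀−S) θ_c / [X (1 + k_d θ_c)] = 0.373 × 1600 × (2010 − 18.7) × 18.6 / [2950 × (1 + 0.0936 × 18.6)] = 2.21×10^7 / 8086 = 2734 m³.
F/M = Q·S₀ / (V·X) = 1600 × 2010 / (2734 × 2950) = 0.3988 g bCOD·(g VSS·d)⁻¹.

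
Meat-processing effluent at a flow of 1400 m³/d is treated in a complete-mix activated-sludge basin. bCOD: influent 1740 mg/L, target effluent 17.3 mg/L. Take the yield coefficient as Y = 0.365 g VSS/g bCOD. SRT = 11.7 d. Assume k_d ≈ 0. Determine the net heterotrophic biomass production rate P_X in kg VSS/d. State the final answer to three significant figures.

P_X ≈ 880 kg VSS/d

No decay correction is needed, so Y_obs = Y = 0.365.
Mass of bCOD removed per day: Q(S₀ − S) = 1400 × 1723 g/m³ = 2412 kg/d.
Net biomass production P_X = Y_obs × Q·(S₀ − S) = 0.3650 × 2412 = 880.3 kg VSS/d.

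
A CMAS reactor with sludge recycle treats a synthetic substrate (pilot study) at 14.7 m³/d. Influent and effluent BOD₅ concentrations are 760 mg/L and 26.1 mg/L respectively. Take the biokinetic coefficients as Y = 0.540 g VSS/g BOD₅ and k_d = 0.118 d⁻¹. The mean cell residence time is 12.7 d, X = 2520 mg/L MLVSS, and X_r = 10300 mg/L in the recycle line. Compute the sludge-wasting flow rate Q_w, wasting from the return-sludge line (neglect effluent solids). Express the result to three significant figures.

Q_w ≈ 0.226 m³/d

Rearranging the biomass balance for a CMAS with decay, V = Y·Q·ΔS·θ_c / [X·(1+k_d θ_c)] = 0.540 × 14.7 × (760 − 26.1) × 12.7 / [2520 × (1 + 0.118 × 12.7)] = 7.4×10^4 / 6296 = 11.75 m³.
θ_c = V·X/(Q_w·X_r) when wasting from the recycle, so Q_w = V·X/(θ_c·X_r) = 11.75 × 2520 / (12.7 × 10300) = 0.2264 m³/d.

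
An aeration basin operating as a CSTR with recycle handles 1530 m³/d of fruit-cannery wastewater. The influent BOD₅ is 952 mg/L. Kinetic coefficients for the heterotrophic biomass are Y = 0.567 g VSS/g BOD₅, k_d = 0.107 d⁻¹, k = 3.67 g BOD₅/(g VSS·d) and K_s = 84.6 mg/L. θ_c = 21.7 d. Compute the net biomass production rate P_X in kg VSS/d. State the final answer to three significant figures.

P_X ≈ 247 kg VSS/d

Effluent substrate depends only on kinetics and SRT: S = K_s(1 + k_d θ_c) / [θ_c(Yk − k_d) − 1] = 84.6 × (1 + 0.107 × 21.7) / [21.7 × (0.567 × 3.67 − 0.107) − 1] = 281.0 / 41.83 = 6.718 mg/L.
Correct the yield for decay: Y_obs = Y/(1 + k_d θ_c) = 0.567 / (1 + 0.107 × 21.7) = 0.567 / 3.322 = 0.1707.
Mass of BOD₅ removed per day: Q(S₀ − S) = 1530 × 945.3 g/m³ = 1446 kg/d.
Biomass produced: P_X = Y_obs·Q·ΔS = 0.1707 × 1446 ≈ 246.9 kg VSS/d.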